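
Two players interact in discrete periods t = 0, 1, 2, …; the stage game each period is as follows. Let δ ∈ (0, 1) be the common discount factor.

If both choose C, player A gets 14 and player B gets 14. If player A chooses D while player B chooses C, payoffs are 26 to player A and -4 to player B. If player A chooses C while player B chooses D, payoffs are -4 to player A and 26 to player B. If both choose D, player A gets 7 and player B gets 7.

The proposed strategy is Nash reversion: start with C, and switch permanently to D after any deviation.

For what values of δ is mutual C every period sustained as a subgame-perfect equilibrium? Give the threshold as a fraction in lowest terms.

14/(1−δ) ≥ 26 + 7δ/(1−δ)
14 ≥ 26 − 19δ
δ ≥ 12/19.

12/19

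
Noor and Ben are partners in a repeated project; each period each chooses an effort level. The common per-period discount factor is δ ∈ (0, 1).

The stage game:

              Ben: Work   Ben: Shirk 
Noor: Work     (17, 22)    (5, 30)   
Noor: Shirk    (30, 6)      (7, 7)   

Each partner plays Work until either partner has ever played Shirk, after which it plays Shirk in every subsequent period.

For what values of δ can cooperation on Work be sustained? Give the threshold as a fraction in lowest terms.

Noor's threshold: (30−17)/(30−7) = 13/23.
Ben's threshold: (30−22)/(30−7) = 8/23.
13/23 > 8/23, so Noor binds and δ* = 13/23.

13/23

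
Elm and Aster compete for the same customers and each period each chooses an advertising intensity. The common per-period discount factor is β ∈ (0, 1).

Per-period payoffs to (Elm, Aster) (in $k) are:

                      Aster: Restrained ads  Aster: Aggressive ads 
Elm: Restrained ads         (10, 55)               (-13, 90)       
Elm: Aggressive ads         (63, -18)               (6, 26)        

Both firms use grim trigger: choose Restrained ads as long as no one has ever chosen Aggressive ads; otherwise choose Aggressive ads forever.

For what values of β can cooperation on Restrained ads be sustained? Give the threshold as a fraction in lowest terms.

53/57

Elm's threshold: (63−10)/(63−6) = 53/57.
Aster's threshold: (90−55)/(90−26) = 35/64.
53/57 > 35/64, so Elm binds and β* = 53/57.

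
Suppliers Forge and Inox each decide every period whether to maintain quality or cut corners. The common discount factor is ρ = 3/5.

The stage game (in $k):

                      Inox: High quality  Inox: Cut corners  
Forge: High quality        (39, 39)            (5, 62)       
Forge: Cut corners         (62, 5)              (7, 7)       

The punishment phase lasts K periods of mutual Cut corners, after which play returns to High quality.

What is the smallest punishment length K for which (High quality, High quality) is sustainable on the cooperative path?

2

Need Σ_{k=1}^{K} ρ^k ≥ (62−39)/(39−7) = 0.7188 at ρ = 3/5.
At K = 1 the sum is 0.6000 < 0.7188; at K = 2 it is 0.9600 ≥ 0.7188.
So the minimum punishment length is K = 2.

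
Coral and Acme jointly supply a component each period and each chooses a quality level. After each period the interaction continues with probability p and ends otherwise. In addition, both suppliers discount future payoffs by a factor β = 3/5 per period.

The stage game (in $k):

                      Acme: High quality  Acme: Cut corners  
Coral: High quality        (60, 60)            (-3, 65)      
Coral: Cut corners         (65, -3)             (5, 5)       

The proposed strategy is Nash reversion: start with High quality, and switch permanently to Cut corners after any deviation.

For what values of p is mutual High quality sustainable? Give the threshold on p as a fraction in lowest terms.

With continuation probability p and discount β, the effective per-period discount factor is βp.
Grim-trigger IC: βp ≥ (65−60)/(65−5) = 1/12.
So p ≥ (1/12)/(3/5) = 5/36.

5/36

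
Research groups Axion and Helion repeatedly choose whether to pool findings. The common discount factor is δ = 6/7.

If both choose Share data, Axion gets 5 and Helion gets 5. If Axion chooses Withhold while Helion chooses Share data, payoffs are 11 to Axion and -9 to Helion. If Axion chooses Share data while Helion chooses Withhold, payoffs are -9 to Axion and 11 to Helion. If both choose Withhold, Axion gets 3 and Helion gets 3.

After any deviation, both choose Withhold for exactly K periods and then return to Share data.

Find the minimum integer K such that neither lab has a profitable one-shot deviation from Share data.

5

Need Σ_{k=1}^{K} δ^k ≥ (11−5)/(5−3) = 3.0000 at δ = 6/7.
At K = 4 the sum is 2.7613 < 3.0000; at K = 5 it is 3.2240 ≥ 3.0000.
So the minimum punishment length is K = 5.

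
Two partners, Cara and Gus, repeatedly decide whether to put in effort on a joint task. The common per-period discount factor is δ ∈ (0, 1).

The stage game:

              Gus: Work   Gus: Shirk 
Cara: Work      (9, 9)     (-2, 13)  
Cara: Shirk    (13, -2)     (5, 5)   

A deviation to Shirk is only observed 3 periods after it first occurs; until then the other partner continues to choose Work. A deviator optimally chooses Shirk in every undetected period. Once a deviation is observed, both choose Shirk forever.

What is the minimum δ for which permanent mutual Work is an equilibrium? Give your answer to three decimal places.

Deviating for the 3 undetected periods gains 13−9 = 4 per period over cooperation, then loses 9−5 = 4 per period forever once punishment starts.
Gain: 4(1 + δ + … + δ^2); loss: 4·δ^3/(1−δ).
No profitable deviation ⇔ 4(1−δ^3) ≤ 4·δ^3, i.e. δ^3 ≥ 4/(4+4) = 1/2.
Hence δ ≥ (1/2)^(1/3) ≈ 0.794.

0.794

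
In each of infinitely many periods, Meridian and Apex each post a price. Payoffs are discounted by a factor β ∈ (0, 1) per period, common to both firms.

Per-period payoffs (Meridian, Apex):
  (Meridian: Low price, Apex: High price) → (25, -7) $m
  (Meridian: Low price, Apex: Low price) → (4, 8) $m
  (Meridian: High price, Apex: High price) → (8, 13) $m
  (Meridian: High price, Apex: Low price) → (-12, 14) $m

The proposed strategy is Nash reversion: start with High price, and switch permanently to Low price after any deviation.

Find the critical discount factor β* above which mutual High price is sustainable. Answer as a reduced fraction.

17/21

Meridian's threshold: (25−8)/(25−4) = 17/21.
Apex's threshold: (14−13)/(14−8) = 1/6.
17/21 > 1/6, so Meridian binds and β* = 17/21.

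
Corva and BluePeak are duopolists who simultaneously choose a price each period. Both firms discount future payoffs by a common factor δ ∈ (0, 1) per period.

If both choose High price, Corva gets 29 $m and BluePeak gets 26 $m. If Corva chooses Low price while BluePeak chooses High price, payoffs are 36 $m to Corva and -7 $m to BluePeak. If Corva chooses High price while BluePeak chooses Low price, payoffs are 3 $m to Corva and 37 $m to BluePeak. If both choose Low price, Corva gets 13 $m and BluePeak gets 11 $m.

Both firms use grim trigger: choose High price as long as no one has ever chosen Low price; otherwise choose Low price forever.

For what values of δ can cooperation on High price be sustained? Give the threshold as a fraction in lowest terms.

11/26

Corva: cooperation gives 29 each period; deviation gives 36 once then 13 forever.
  29/(1−δ) ≥ 36 + 13δ/(1−δ) ⇒ δ ≥ 7/23.
BluePeak: cooperation gives 26 each period; deviation gives 37 once then 11 forever.
  δ ≥ 11/26.
Both must hold, so the binding constraint is BluePeak's: δ ≥ 11/26.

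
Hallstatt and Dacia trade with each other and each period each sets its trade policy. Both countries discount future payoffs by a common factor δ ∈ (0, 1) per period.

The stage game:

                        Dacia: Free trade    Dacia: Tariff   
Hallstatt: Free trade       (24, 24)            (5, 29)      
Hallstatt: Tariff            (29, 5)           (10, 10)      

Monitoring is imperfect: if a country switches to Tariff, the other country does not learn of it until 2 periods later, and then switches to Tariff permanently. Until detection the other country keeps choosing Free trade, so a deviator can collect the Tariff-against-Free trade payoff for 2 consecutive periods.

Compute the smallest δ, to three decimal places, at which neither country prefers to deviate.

0.513

A deviator earns 29 for 2 periods, then 10 forever; cooperating earns 24 forever. Multiplying the IC by (1−δ):
24 ≥ 29(1−δ^2) + 10δ^2, so 19·δ^2 ≥ 5 and δ^2 ≥ 5/19.
δ ≥ (5/19)^(1/2) ≈ 0.513.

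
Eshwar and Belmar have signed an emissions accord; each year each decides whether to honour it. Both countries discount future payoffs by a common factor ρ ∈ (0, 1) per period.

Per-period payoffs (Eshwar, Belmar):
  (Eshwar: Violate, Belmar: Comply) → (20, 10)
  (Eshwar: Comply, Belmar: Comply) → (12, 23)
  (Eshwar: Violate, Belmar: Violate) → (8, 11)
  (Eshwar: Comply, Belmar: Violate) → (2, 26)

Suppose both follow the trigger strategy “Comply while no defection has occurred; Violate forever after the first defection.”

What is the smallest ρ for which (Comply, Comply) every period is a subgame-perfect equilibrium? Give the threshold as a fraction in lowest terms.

Eshwar: cooperation gives 12 each period; deviation gives 20 once then 8 forever.
  12/(1−ρ) ≥ 20 + 8ρ/(1−ρ) ⇒ ρ ≥ 8/12 = 2/3.
Belmar: cooperation gives 23 each period; deviation gives 26 once then 11 forever.
  ρ ≥ 3/15 = 1/5.
Both must hold, so the binding constraint is Eshwar's: ρ ≥ 2/3.

2/3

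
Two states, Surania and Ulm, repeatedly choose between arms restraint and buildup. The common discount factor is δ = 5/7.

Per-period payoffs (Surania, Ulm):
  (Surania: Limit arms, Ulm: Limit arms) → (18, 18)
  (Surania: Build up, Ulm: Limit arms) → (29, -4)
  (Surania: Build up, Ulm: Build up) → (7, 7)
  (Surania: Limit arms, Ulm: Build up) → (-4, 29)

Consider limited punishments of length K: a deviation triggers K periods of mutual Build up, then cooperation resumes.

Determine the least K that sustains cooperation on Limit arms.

IC: δ(1−δ^K)/(1−δ) ≥ (29−18)/(18−7) = 1.
With δ = 5/7: need 1 − δ^K ≥ 1·(1−5/7)/(5/7), i.e. δ^K ≤ 0.6000.
Since (5/7)^1 = 0.7143 and (5/7)^2 = 0.5102, the smallest such K is 2.

2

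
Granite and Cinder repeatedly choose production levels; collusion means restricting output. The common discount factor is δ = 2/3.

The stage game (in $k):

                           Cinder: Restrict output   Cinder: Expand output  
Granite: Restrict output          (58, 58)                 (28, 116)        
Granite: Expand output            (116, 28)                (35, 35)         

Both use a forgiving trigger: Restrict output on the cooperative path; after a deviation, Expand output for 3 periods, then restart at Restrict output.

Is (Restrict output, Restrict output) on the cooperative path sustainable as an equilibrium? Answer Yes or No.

No

Comparing payoff streams over the 4 periods until play realigns: cooperate → 58(1+δ+…+δ^3); deviate → 116 + 35(δ+…+δ^3).
Cooperation is sustained iff (58−35)(δ+…+δ^3) ≥ 116−58.
δ+…+δ^3 = 2/3·(1−(2/3)^3)/(1−2/3) = 1.4074, and (116−58)/(58−35) = 2.5217.
1.4074 < 2.5217, so cooperation is not sustainable.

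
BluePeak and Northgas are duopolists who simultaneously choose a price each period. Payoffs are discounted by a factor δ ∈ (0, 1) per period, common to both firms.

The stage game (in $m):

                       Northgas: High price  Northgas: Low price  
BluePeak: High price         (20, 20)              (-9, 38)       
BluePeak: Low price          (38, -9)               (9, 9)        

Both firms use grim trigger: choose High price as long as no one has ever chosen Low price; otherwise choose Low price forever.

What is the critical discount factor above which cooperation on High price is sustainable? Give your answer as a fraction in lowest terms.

Cooperation forever yields 20 each period: 20/(1−δ).
Deviating yields 38 once, then 9 forever: 38 + 9δ/(1−δ).
No profitable deviation requires 20/(1−δ) ≥ 38 + 9δ/(1−δ).
Multiplying by (1−δ): 20 ≥ 38(1−δ) + 9δ = 38 − 29δ.
So 29δ ≥ 18, i.e. δ ≥ 18/29.

18/29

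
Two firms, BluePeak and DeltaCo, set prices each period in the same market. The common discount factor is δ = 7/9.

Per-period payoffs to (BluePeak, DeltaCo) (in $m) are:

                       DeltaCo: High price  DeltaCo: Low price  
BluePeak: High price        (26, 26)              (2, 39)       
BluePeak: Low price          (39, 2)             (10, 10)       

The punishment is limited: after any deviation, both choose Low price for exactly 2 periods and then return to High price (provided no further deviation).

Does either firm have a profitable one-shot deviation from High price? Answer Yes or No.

Comparing payoff streams over the 3 periods until play realigns: cooperate → 26(1+δ+…+δ^2); deviate → 39 + 10(δ+…+δ^2).
Cooperation is sustained iff (26−10)(δ+…+δ^2) ≥ 39−26.
δ+…+δ^2 = 7/9·(1−(7/9)^2)/(1−7/9) = 1.3827, and (39−26)/(26−10) = 0.8125.
1.3827 ≥ 0.8125, so cooperation is sustainable.

No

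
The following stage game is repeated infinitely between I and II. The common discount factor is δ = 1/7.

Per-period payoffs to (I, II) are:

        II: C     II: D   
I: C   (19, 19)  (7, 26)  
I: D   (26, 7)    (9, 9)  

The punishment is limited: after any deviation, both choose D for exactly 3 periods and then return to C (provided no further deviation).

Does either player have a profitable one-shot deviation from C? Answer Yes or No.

Comparing payoff streams over the 4 periods until play realigns: cooperate → 19(1+δ+…+δ^3); deviate → 26 + 9(δ+…+δ^3).
Cooperation is sustained iff (19−9)(δ+…+δ^3) ≥ 26−19.
δ+…+δ^3 = 1/7·(1−(1/7)^3)/(1−1/7) = 0.1662, and (26−19)/(19−9) = 0.7000.
0.1662 < 0.7000, so cooperation is not sustainable.

Yes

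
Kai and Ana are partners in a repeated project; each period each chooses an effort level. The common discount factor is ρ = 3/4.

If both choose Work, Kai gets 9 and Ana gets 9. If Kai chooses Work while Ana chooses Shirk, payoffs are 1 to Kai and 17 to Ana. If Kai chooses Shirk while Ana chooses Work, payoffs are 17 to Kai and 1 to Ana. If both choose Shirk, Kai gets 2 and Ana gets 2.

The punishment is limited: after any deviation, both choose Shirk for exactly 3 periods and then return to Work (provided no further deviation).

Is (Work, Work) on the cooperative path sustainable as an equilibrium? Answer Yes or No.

Yes

A one-shot deviation gives 17 now, then 2 for 3 periods, then back to 9.
Gain from deviating: (17−9) today; loss: (9−2) in each of the next 3 periods.
No-deviation condition: (9−2)(ρ+…+ρ^3) ≥ 17−9, i.e. ρ+…+ρ^3 ≥ 8/7.
At ρ = 3/4: ρ+…+ρ^3 = 1.7344 ≥ 1.1429.
So cooperation is sustainable.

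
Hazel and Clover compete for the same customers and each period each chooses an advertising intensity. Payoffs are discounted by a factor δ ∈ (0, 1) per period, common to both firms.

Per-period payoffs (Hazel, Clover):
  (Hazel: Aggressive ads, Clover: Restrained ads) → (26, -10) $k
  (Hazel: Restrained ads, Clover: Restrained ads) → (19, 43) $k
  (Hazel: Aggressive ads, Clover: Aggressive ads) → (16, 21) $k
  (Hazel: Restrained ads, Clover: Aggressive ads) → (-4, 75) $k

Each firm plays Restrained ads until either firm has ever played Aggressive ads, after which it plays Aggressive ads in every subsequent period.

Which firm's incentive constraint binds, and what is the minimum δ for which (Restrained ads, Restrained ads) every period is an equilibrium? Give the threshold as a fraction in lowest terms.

Hazel; δ ≥ 7/10

Hazel's threshold: (26−19)/(26−16) = 7/10.
Clover's threshold: (75−43)/(75−21) = 16/27.
7/10 > 16/27, so Hazel binds and δ* = 7/10.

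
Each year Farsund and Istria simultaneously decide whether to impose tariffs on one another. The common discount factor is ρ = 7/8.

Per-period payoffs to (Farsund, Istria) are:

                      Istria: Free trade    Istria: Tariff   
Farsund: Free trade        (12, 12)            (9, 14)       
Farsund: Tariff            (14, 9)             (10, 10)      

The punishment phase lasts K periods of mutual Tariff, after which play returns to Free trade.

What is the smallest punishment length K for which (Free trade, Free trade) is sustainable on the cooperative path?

2

No profitable deviation requires (12−10)(ρ+…+ρ^K) ≥ 14−12, i.e. ρ+…+ρ^K ≥ 1 ≈ 1.0000.
With ρ = 7/8, the partial sums are K=1: 0.8750, K=2: 1.6406.
K = 2 is the first length at which the sum reaches 1.0000.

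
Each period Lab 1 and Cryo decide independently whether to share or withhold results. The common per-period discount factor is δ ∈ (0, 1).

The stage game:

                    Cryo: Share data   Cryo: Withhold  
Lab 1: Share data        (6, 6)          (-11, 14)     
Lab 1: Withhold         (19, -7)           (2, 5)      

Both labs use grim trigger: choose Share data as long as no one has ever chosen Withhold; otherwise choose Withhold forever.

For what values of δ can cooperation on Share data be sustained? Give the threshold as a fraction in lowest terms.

For Lab 1: deviation gain 19−6 = 13, per-period punishment loss 6−2 = 4. IC gives δ ≥ 13/17.
For Cryo: gain 8, loss 1 per period, so δ ≥ 8/9.
The tighter constraint is Cryo's, so cooperation needs δ ≥ 8/9.

8/9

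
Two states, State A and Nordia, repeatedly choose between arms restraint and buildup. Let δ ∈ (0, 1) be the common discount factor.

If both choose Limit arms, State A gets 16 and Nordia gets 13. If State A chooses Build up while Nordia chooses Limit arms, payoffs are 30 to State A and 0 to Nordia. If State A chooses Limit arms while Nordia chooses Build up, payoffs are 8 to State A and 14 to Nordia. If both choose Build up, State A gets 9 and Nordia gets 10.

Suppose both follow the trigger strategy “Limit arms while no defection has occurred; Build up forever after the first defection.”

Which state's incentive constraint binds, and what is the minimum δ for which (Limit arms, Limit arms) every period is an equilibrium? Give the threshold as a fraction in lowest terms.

State A: cooperation gives 16 each period; deviation gives 30 once then 9 forever.
  16/(1−δ) ≥ 30 + 9δ/(1−δ) ⇒ δ ≥ 14/21 = 2/3.
Nordia: cooperation gives 13 each period; deviation gives 14 once then 10 forever.
  δ ≥ 1/4.
Both must hold, so the binding constraint is State A's: δ ≥ 2/3.

State A; δ ≥ 2/3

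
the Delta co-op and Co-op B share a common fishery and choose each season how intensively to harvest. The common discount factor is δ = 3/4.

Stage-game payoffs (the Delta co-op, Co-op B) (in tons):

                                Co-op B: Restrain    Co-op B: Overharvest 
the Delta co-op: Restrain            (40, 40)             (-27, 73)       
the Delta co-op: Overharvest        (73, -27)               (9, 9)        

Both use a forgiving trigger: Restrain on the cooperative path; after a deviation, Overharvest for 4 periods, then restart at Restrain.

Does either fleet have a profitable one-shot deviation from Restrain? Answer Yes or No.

Comparing payoff streams over the 5 periods until play realigns: cooperate → 40(1+δ+…+δ^4); deviate → 73 + 9(δ+…+δ^4).
Cooperation is sustained iff (40−9)(δ+…+δ^4) ≥ 73−40.
δ+…+δ^4 = 3/4·(1−(3/4)^4)/(1−3/4) = 2.0508, and (73−40)/(40−9) = 1.0645.
2.0508 ≥ 1.0645, so cooperation is sustainable.

No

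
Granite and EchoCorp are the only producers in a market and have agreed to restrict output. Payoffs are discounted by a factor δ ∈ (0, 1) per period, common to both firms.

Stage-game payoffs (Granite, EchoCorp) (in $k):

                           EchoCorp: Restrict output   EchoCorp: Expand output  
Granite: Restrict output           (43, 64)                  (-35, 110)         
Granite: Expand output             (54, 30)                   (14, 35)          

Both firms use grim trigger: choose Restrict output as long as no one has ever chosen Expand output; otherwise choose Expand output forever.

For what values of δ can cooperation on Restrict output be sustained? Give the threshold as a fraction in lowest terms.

46/75

For Granite: deviation gain 54−43 = 11, per-period punishment loss 43−14 = 29. IC gives δ ≥ 11/40.
For EchoCorp: gain 46, loss 29 per period, so δ ≥ 46/75.
The tighter constraint is EchoCorp's, so cooperation needs δ ≥ 46/75.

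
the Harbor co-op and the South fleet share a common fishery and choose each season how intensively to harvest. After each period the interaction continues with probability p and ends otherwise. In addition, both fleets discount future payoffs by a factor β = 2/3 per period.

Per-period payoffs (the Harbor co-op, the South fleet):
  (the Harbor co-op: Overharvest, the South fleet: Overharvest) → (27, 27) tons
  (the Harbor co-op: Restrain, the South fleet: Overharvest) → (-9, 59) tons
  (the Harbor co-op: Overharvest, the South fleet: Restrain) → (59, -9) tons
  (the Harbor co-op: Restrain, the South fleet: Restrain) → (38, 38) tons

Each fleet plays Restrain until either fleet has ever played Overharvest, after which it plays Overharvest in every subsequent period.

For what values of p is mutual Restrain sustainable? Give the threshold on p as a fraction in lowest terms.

63/64

With continuation probability p and discount β, the effective per-period discount factor is βp.
Grim-trigger IC: βp ≥ (59−38)/(59−27) = 21/32.
So p ≥ (21/32)/(2/3) = 63/64.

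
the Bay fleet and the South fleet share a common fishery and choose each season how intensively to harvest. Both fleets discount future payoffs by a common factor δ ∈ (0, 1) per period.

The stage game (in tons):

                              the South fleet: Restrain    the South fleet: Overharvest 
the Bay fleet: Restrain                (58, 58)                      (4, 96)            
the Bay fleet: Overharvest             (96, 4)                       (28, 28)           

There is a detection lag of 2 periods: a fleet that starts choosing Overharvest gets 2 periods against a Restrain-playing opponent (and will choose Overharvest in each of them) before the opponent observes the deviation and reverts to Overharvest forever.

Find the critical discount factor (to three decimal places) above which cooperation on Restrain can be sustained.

0.748

Deviating for the 2 undetected periods gains 96−58 = 38 per period over cooperation, then loses 58−28 = 30 per period forever once punishment starts.
Gain: 38(1 + δ + … + δ^1); loss: 30·δ^2/(1−δ).
No profitable deviation ⇔ 38(1−δ^2) ≤ 30·δ^2, i.e. δ^2 ≥ 38/(38+30) = 19/34.
Hence δ ≥ (19/34)^(1/2) ≈ 0.748.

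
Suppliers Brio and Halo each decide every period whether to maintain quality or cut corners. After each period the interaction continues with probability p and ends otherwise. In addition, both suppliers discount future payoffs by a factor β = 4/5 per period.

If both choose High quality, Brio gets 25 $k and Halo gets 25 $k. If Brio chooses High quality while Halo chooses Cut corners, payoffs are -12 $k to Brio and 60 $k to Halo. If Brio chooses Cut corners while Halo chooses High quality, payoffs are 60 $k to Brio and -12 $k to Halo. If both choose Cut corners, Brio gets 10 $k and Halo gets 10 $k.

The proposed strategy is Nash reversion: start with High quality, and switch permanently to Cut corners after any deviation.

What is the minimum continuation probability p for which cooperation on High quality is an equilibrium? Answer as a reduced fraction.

7/8

Expected continuation weight on next period's payoff is β·p = 4/5·p, which plays the role of the discount factor.
Cooperation requires 4/5·p ≥ (60−25)/(60−10) = 7/10, hence p ≥ 7/8.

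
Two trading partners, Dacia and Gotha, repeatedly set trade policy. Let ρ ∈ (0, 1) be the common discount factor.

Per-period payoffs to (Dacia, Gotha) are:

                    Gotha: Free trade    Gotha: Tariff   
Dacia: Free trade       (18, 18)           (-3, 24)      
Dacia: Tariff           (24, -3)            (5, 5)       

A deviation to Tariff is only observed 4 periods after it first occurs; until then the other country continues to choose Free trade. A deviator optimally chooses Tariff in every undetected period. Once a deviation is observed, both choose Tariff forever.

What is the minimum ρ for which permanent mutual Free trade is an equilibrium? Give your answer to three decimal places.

0.750

A deviator earns 24 for 4 periods, then 5 forever; cooperating earns 18 forever. Multiplying the IC by (1−ρ):
18 ≥ 24(1−ρ^4) + 5ρ^4, so 19·ρ^4 ≥ 6 and ρ^4 ≥ 6/19.
ρ ≥ (6/19)^(1/4) ≈ 0.750.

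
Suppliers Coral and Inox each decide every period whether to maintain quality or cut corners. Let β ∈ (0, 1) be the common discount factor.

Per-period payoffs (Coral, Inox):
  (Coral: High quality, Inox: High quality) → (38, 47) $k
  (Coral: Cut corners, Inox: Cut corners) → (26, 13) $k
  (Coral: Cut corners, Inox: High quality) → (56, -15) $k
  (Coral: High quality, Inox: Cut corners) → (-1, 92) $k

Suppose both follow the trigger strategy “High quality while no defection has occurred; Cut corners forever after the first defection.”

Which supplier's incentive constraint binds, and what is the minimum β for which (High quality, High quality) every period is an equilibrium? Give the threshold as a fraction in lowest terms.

Coral: cooperation gives 38 each period; deviation gives 56 once then 26 forever.
  38/(1−β) ≥ 56 + 26β/(1−β) ⇒ β ≥ 18/30 = 3/5.
Inox: cooperation gives 47 each period; deviation gives 92 once then 13 forever.
  β ≥ 45/79.
Both must hold, so the binding constraint is Coral's: β ≥ 3/5.

Coral; β ≥ 3/5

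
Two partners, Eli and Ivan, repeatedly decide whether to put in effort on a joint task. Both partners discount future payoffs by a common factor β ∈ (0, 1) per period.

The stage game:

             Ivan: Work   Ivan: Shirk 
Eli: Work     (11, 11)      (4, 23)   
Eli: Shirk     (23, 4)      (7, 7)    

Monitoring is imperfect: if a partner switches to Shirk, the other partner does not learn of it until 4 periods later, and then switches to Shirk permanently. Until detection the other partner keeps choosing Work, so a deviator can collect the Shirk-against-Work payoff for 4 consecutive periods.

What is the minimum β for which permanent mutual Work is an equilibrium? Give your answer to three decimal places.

0.931

The best deviation is to choose Shirk for all 4 undetected periods, earning 23 each, then 7 forever once detected.
Deviation value: 23(1−β^4)/(1−β) + 7β^4/(1−β); cooperation value: 11/(1−β).
IC: 11 ≥ 23(1−β^4) + 7β^4 = 23 − 16β^4.
So β^4 ≥ 12/16 = 3/4, giving β ≥ (3/4)^(1/4) ≈ 0.931.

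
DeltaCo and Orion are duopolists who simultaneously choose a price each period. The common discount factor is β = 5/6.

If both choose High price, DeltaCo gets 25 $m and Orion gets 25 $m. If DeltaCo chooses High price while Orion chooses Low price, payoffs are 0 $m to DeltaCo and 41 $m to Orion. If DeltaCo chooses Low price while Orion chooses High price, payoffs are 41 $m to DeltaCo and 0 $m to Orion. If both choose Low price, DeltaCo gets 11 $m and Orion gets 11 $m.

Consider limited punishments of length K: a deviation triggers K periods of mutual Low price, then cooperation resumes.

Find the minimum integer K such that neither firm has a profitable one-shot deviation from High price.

2

No profitable deviation requires (25−11)(β+…+β^K) ≥ 41−25, i.e. β+…+β^K ≥ 8/7 ≈ 1.1429.
With β = 5/6, the partial sums are K=1: 0.8333, K=2: 1.5278.
K = 2 is the first length at which the sum reaches 1.1429.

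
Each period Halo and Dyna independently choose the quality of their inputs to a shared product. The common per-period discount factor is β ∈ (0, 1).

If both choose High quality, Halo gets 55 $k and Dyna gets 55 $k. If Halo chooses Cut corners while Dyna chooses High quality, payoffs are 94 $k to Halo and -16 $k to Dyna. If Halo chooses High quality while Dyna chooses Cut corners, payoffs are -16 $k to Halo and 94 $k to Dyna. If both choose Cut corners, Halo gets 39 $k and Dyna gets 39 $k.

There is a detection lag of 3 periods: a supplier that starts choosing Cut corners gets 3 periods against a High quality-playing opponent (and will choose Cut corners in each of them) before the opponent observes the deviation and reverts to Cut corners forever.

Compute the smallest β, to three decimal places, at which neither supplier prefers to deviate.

0.892

A deviator earns 94 for 3 periods, then 39 forever; cooperating earns 55 forever. Multiplying the IC by (1−β):
55 ≥ 94(1−β^3) + 39β^3, so 55·β^3 ≥ 39 and β^3 ≥ 39/55.
β ≥ (39/55)^(1/3) ≈ 0.892.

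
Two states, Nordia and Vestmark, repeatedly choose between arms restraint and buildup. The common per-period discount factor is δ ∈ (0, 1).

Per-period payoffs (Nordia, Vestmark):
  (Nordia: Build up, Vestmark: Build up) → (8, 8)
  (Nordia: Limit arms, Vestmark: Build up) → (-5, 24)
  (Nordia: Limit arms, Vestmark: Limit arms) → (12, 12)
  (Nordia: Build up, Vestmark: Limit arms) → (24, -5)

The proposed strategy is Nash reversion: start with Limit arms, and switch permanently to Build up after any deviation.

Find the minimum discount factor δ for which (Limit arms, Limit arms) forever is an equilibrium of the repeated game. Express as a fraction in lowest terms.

3/4

Cooperation forever yields 12 each period: 12/(1−δ).
Deviating yields 24 once, then 8 forever: 24 + 8δ/(1−δ).
No profitable deviation requires 12/(1−δ) ≥ 24 + 8δ/(1−δ).
Multiplying by (1−δ): 12 ≥ 24(1−δ) + 8δ = 24 − 16δ.
So 16δ ≥ 12, i.e. δ ≥ 12/16 = 3/4.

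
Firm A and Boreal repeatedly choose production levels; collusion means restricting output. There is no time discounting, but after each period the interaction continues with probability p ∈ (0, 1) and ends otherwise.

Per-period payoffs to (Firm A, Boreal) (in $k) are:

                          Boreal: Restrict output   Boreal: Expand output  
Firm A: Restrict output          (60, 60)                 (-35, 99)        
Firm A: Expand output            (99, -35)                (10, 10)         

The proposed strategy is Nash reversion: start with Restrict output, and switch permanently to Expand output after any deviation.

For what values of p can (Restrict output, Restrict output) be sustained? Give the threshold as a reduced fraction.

With no time discounting, the continuation probability p plays the role of the discount factor.
Grim-trigger IC: 60/(1−p) ≥ 99 + 10p/(1−p) ⇒ p ≥ (99−60)/(99−10) = 39/89.

39/89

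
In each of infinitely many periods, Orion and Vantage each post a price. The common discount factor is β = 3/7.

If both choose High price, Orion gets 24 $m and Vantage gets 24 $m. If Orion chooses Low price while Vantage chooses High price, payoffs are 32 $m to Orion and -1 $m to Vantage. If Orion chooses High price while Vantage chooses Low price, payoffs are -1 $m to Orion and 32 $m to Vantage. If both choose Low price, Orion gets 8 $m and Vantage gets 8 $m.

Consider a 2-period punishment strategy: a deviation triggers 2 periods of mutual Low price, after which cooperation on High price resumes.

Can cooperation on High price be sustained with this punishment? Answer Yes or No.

A one-shot deviation gives 32 now, then 8 for 2 periods, then back to 24.
Gain from deviating: (32−24) today; loss: (24−8) in each of the next 2 periods.
No-deviation condition: (24−8)(β+…+β^2) ≥ 32−24, i.e. β+…+β^2 ≥ 1/2.
At β = 3/7: β+…+β^2 = 0.6122 ≥ 0.5000.
So cooperation is sustainable.

Yes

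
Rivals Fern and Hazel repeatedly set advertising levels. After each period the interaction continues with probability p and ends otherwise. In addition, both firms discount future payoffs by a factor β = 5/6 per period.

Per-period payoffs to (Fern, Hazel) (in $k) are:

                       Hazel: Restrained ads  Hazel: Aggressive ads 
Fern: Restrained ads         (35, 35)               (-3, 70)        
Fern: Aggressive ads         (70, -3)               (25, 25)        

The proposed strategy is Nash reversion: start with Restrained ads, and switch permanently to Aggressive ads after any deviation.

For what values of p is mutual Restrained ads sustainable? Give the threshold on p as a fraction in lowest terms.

14/15

Expected continuation weight on next period's payoff is β·p = 5/6·p, which plays the role of the discount factor.
Cooperation requires 5/6·p ≥ (70−35)/(70−25) = 7/9, hence p ≥ 14/15.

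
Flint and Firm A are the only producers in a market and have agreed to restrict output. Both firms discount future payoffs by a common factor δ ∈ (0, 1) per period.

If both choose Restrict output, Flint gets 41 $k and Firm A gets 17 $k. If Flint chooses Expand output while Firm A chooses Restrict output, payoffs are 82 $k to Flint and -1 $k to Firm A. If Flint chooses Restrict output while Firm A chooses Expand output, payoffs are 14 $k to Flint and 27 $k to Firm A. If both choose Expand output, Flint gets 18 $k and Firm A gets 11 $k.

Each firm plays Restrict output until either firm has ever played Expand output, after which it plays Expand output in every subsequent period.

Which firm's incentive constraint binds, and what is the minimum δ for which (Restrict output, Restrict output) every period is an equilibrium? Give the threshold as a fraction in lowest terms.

Flint; δ ≥ 41/64

Flint: cooperation gives 41 each period; deviation gives 82 once then 18 forever.
  41/(1−δ) ≥ 82 + 18δ/(1−δ) ⇒ δ ≥ 41/64.
Firm A: cooperation gives 17 each period; deviation gives 27 once then 11 forever.
  δ ≥ 10/16 = 5/8.
Both must hold, so the binding constraint is Flint's: δ ≥ 41/64.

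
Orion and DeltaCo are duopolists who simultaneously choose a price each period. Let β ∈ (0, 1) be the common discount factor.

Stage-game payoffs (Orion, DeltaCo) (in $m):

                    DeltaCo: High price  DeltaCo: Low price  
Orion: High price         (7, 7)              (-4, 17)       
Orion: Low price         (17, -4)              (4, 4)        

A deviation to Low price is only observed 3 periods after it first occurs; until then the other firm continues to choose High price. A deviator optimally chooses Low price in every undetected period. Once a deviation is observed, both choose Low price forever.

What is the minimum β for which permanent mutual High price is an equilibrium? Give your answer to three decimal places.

Deviating for the 3 undetected periods gains 17−7 = 10 per period over cooperation, then loses 7−4 = 3 per period forever once punishment starts.
Gain: 10(1 + β + … + β^2); loss: 3·β^3/(1−β).
No profitable deviation ⇔ 10(1−β^3) ≤ 3·β^3, i.e. β^3 ≥ 10/(10+3) = 10/13.
Hence β ≥ (10/13)^(1/3) ≈ 0.916.

0.916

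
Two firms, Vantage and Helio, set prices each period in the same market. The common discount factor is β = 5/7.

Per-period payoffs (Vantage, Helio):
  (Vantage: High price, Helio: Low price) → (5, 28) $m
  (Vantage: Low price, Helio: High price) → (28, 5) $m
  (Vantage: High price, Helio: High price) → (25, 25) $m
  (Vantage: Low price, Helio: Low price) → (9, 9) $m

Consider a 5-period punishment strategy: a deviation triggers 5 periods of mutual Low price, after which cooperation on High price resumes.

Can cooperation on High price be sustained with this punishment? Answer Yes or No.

Comparing payoff streams over the 6 periods until play realigns: cooperate → 25(1+β+…+β^5); deviate → 28 + 9(β+…+β^5).
Cooperation is sustained iff (25−9)(β+…+β^5) ≥ 28−25.
β+…+β^5 = 5/7·(1−(5/7)^5)/(1−5/7) = 2.0352, and (28−25)/(25−9) = 0.1875.
2.0352 ≥ 0.1875, so cooperation is sustainable.

Yes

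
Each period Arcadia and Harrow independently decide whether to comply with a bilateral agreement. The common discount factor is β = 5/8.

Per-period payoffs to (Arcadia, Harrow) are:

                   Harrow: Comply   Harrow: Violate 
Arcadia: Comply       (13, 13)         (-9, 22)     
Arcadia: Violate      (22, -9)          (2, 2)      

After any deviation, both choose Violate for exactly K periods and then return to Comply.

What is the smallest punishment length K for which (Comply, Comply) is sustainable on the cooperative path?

Need Σ_{k=1}^{K} β^k ≥ (22−13)/(13−2) = 0.8182 at β = 5/8.
At K = 1 the sum is 0.6250 < 0.8182; at K = 2 it is 1.0156 ≥ 0.8182.
So the minimum punishment length is K = 2.

2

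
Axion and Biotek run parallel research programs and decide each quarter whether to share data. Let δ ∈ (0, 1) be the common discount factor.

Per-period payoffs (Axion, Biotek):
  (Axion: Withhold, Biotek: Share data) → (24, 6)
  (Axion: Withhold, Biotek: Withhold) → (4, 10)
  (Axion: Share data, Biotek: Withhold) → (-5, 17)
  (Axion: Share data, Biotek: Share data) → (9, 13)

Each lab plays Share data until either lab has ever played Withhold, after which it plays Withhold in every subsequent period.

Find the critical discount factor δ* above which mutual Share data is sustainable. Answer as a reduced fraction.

3/4

For Axion: deviation gain 24−9 = 15, per-period punishment loss 9−4 = 5. IC gives δ ≥ 15/20 = 3/4.
For Biotek: gain 4, loss 3 per period, so δ ≥ 4/7.
The tighter constraint is Axion's, so cooperation needs δ ≥ 3/4.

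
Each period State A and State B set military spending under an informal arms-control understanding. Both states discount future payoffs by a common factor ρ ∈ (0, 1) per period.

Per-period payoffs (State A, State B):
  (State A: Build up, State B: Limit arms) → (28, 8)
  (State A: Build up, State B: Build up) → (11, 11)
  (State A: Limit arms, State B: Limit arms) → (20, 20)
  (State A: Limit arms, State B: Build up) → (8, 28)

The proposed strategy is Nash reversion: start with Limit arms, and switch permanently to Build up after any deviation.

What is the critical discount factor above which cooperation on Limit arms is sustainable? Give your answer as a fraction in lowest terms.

One-period gain from deviating is 28 − 20 = 8. The loss is 20 − 11 = 9 in every subsequent period, with present value 9·ρ/(1−ρ).
Deviation is unprofitable when 9·ρ/(1−ρ) ≥ 8, i.e. ρ/(1−ρ) ≥ 8/9.
Equivalently ρ ≥ 8/(8+9) = 8/17.

8/17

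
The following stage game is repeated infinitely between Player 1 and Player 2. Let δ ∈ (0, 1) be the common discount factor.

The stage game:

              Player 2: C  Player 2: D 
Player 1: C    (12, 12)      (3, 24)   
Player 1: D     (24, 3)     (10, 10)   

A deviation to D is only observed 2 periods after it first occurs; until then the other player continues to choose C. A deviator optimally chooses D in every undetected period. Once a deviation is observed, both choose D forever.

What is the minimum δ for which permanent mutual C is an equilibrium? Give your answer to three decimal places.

Deviating for the 2 undetected periods gains 24−12 = 12 per period over cooperation, then loses 12−10 = 2 per period forever once punishment starts.
Gain: 12(1 + δ + … + δ^1); loss: 2·δ^2/(1−δ).
No profitable deviation ⇔ 12(1−δ^2) ≤ 2·δ^2, i.e. δ^2 ≥ 12/(12+2) = 6/7.
Hence δ ≥ (6/7)^(1/2) ≈ 0.926.

0.926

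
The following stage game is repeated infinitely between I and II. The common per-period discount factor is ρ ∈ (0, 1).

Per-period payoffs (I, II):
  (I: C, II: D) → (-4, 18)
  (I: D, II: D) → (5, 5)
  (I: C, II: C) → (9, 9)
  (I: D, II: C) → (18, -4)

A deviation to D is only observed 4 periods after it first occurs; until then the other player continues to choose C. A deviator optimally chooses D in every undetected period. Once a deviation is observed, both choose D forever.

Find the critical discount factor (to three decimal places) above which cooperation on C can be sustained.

0.912

The best deviation is to choose D for all 4 undetected periods, earning 18 each, then 5 forever once detected.
Deviation value: 18(1−ρ^4)/(1−ρ) + 5ρ^4/(1−ρ); cooperation value: 9/(1−ρ).
IC: 9 ≥ 18(1−ρ^4) + 5ρ^4 = 18 − 13ρ^4.
So ρ^4 ≥ 9/13, giving ρ ≥ (9/13)^(1/4) ≈ 0.912.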